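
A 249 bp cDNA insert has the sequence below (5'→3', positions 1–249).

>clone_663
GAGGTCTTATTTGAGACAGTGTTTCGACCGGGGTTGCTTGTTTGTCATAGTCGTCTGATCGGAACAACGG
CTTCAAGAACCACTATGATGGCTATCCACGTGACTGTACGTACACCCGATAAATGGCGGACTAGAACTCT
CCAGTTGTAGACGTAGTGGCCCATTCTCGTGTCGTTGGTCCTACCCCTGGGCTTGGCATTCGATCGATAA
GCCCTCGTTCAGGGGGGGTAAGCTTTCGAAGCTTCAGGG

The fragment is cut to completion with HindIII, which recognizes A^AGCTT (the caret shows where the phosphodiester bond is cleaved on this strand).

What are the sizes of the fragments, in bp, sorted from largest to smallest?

HindIII sites (AAGCTT) start at positions 230, 239.
HindIII cuts after the first base of each site, so after positions 230, 239.
Linear molecule, 2 cuts → 3 fragments:
  1–230 → 230 bp
  231–239 → 9 bp
  240–249 → 10 bp
Sorted largest to smallest: 230, 10, 9 bp.

230, 10, 9 bp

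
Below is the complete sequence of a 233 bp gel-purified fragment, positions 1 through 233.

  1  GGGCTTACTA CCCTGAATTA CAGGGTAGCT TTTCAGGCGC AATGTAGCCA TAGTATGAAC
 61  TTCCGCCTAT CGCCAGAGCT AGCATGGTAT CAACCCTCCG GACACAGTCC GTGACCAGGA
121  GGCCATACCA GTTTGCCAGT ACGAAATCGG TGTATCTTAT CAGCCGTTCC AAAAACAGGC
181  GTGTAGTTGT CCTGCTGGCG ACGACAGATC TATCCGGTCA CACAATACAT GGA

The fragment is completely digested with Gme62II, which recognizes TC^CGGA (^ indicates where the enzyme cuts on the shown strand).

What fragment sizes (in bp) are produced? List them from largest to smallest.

The Gme62II site (TCCGGA) starts at position 97.
Gme62II cuts after base 2 of each site, so after position 98.
Linear molecule, 1 cut → 2 fragments:
  1–98 → 98 bp
  99–233 → 135 bp
Sorted largest to smallest: 135, 98 bp.

135, 98 bp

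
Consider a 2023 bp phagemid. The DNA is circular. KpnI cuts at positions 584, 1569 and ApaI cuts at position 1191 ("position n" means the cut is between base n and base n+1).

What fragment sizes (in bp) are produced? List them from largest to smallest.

1038, 607, 378 bp

Combined cut positions (sorted): 584, 1191, 1569.
Circular molecule, 3 cuts → 3 fragments:
  1191 − 584 = 607 bp
  1569 − 1191 = 378 bp
  wrap: 2023 − 1569 + 584 = 1038 bp
Sorted largest to smallest: 1038, 607, 378 bp.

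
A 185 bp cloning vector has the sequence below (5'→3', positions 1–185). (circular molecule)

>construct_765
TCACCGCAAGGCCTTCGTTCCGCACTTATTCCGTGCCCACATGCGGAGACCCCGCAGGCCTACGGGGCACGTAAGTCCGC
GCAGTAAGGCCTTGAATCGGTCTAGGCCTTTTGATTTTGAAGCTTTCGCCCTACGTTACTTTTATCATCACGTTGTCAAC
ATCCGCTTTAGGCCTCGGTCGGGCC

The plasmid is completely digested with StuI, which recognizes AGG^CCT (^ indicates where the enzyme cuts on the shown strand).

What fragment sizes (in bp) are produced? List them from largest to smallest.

StuI sites (AGGCCT) start at positions 9, 56, 87, 104, 170.
StuI cuts after base 3 of each site, so after positions 11, 58, 89, 106, 172.
Circular molecule, 5 cuts → 5 fragments:
  12–58 → 47 bp
  59–89 → 31 bp
  90–106 → 17 bp
  107–172 → 66 bp
  173–185 then 1–11 → 13 + 11 = 24 bp
Sorted largest to smallest: 66, 47, 31, 24, 17 bp.

66, 47, 31, 24, 17 bp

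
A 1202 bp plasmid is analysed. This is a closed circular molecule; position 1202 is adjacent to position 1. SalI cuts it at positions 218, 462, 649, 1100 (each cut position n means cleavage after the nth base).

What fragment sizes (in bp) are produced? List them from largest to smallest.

Circular molecule, 4 cuts → 4 fragments:
  462 − 218 = 244 bp
  649 − 462 = 187 bp
  1100 − 649 = 451 bp
  wrap: 1202 − 1100 + 218 = 320 bp
Sorted largest to smallest: 451, 320, 244, 187 bp.

451, 320, 244, 187 bp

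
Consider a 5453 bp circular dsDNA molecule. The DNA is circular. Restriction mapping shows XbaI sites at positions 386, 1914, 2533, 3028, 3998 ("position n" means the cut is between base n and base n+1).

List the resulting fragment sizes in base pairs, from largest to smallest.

Circular molecule, 5 cuts → 5 fragments:
  1914 − 386 = 1528 bp
  2533 − 1914 = 619 bp
  3028 − 2533 = 495 bp
  3998 − 3028 = 970 bp
  wrap: 5453 − 3998 + 386 = 1841 bp
Sorted largest to smallest: 1841, 1528, 970, 619, 495 bp.

1841, 1528, 970, 619, 495 bp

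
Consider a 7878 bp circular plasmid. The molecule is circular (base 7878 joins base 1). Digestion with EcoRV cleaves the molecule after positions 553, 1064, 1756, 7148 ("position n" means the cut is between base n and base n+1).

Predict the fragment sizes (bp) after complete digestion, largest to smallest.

Circular molecule, 4 cuts → 4 fragments:
  1064 − 553 = 511 bp
  1756 − 1064 = 692 bp
  7148 − 1756 = 5392 bp
  wrap: 7878 − 7148 + 553 = 1283 bp
Sorted largest to smallest: 5392, 1283, 692, 511 bp.

5392, 1283, 692, 511 bp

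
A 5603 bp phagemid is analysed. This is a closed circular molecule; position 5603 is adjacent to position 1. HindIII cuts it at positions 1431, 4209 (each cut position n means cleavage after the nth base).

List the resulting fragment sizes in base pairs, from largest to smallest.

Circular molecule, 2 cuts → 2 fragments:
  4209 − 1431 = 2778 bp
  wrap: 5603 − 4209 + 1431 = 2825 bp
Sorted largest to smallest: 2825, 2778 bp.

2825, 2778 bp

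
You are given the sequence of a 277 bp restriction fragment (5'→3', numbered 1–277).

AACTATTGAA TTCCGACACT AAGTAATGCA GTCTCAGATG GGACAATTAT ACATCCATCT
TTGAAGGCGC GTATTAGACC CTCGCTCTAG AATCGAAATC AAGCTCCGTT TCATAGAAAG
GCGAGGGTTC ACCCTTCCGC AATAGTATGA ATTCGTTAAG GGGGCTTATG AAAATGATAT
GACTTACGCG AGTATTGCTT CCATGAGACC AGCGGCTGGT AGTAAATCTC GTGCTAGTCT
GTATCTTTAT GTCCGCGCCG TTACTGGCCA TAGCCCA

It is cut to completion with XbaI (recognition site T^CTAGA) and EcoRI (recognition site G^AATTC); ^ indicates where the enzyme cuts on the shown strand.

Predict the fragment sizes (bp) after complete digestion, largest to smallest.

128, 78, 63, 8 bp

The XbaI site (TCTAGA) starts at position 86.
XbaI cuts after the first base of each site, so after position 86.
EcoRI sites (GAATTC) start at positions 8, 149.
EcoRI cuts after the first base of each site, so after positions 8, 149.
Combined cut positions: 8, 86, 149.
Linear molecule, 3 cuts → 4 fragments:
  1–8 → 8 bp
  9–86 → 78 bp
  87–149 → 63 bp
  150–277 → 128 bp
Sorted largest to smallest: 128, 78, 63, 8 bp.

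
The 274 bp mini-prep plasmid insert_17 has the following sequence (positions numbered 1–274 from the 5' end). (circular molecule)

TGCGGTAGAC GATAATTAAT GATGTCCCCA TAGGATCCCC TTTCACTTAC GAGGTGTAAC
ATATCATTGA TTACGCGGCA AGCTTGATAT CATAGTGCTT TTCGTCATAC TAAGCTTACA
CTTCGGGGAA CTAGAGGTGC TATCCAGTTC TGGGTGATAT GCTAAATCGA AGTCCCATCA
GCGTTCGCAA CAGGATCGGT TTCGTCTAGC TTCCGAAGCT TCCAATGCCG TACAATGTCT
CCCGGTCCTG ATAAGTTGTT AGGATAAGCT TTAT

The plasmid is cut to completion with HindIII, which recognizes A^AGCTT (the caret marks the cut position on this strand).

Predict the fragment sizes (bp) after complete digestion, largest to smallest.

HindIII sites (AAGCTT) start at positions 80, 112, 216, 266.
HindIII cuts after the first base of each site, so after positions 80, 112, 216, 266.
Circular molecule, 4 cuts → 4 fragments:
  81–112 → 32 bp
  113–216 → 104 bp
  217–266 → 50 bp
  267–274 then 1–80 → 8 + 80 = 88 bp
Sorted largest to smallest: 104, 88, 50, 32 bp.

104, 88, 50, 32 bp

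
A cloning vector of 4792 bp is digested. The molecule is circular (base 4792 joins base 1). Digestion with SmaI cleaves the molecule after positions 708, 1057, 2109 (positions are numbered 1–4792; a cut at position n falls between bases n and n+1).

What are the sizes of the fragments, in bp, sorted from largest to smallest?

Circular molecule, 3 cuts → 3 fragments:
  1057 − 708 = 349 bp
  2109 − 1057 = 1052 bp
  wrap: 4792 − 2109 + 708 = 3391 bp
Sorted largest to smallest: 3391, 1052, 349 bp.

3391, 1052, 349 bp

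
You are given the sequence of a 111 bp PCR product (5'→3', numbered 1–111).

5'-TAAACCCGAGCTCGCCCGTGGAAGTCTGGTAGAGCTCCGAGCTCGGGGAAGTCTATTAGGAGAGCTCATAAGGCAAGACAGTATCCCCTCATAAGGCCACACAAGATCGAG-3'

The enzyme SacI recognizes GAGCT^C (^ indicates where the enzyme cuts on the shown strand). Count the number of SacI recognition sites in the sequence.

4

GAGCTC occurs starting at positions 8, 32, 39, 62.
SacI cuts at 4 sites.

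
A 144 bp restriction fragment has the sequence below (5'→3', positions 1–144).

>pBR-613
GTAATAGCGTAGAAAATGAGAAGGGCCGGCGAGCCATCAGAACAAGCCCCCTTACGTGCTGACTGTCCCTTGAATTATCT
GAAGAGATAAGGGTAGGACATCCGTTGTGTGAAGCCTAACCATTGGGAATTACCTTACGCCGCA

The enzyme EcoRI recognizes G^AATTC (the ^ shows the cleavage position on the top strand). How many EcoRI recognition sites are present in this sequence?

No occurrence of GAATTC is present in the sequence.
EcoRI does not cut: 0 sites.

0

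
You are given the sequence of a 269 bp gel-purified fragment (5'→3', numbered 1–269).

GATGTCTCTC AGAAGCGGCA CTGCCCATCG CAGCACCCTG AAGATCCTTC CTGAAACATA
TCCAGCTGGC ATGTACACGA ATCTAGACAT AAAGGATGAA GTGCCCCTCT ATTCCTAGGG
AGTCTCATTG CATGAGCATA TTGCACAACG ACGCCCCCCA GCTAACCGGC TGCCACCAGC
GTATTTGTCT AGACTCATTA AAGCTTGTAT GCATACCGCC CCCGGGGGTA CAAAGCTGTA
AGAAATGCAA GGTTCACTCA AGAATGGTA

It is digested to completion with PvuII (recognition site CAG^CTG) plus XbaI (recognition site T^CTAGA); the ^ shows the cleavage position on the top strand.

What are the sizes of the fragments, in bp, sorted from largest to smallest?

106, 81, 65, 17 bp

The PvuII site (CAGCTG) starts at position 63.
PvuII cuts after base 3 of each site, so after position 65.
XbaI sites (TCTAGA) start at positions 82, 188.
XbaI cuts after the first base of each site, so after positions 82, 188.
Combined cut positions: 65, 82, 188.
Linear molecule, 3 cuts → 4 fragments:
  1–65 → 65 bp
  66–82 → 17 bp
  83–188 → 106 bp
  189–269 → 81 bp
Sorted largest to smallest: 106, 81, 65, 17 bp.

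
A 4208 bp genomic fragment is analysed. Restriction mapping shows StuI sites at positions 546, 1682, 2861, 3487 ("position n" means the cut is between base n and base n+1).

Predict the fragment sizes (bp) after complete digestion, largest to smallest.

1179, 1136, 721, 626, 546 bp

Linear molecule, 4 cuts → 5 fragments:
  546 − 0 = 546 bp
  1682 − 546 = 1136 bp
  2861 − 1682 = 1179 bp
  3487 − 2861 = 626 bp
  4208 − 3487 = 721 bp
Sorted largest to smallest: 1179, 1136, 721, 626, 546 bp.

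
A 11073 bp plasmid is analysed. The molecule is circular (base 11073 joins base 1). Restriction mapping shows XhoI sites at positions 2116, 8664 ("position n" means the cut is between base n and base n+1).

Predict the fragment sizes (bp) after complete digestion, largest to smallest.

6548, 4525 bp

Circular molecule, 2 cuts → 2 fragments:
  8664 − 2116 = 6548 bp
  wrap: 11073 − 8664 + 2116 = 4525 bp
Sorted largest to smallest: 6548, 4525 bp.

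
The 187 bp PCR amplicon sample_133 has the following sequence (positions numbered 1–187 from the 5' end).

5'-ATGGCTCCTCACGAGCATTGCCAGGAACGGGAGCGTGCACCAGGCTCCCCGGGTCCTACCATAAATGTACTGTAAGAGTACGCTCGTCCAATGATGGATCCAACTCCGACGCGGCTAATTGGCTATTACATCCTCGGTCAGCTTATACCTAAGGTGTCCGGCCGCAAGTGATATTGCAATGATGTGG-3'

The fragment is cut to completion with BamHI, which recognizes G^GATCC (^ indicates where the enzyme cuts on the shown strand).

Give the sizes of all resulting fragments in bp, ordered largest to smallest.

96, 91 bp

The BamHI site (GGATCC) starts at position 96.
BamHI cuts after the first base of each site, so after position 96.
Linear molecule, 1 cut → 2 fragments:
  1–96 → 96 bp
  97–187 → 91 bp
Sorted largest to smallest: 96, 91 bp.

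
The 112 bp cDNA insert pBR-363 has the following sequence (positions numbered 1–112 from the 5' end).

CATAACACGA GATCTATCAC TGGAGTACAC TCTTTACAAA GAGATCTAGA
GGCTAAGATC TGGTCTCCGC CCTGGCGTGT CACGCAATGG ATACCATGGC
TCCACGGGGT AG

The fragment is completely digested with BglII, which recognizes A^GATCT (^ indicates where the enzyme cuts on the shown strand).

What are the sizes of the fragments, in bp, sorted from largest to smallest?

BglII sites (AGATCT) start at positions 10, 42, 56.
BglII cuts after the first base of each site, so after positions 10, 42, 56.
Linear molecule, 3 cuts → 4 fragments:
  1–10 → 10 bp
  11–42 → 32 bp
  43–56 → 14 bp
  57–112 → 56 bp
Sorted largest to smallest: 56, 32, 14, 10 bp.

56, 32, 14, 10 bp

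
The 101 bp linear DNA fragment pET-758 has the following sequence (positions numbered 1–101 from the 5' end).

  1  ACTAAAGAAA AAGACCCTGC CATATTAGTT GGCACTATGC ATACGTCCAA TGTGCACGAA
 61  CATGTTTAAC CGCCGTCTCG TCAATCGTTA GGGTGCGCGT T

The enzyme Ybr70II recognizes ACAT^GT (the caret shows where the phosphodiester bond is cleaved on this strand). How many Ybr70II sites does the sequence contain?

ACATGT occurs starting at position 60.
Ybr70II cuts at 1 site.

1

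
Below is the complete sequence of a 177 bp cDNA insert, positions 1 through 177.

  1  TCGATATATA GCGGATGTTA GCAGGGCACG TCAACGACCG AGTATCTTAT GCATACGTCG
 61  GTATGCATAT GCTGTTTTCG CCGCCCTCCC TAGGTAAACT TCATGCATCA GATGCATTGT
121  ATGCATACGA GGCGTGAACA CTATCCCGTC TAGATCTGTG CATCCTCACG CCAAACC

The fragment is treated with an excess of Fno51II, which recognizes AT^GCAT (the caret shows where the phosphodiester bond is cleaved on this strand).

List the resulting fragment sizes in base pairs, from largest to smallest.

Fno51II sites (ATGCAT) start at positions 49, 63, 103, 112, 121.
Fno51II cuts after base 2 of each site, so after positions 50, 64, 104, 113, 122.
Linear molecule, 5 cuts → 6 fragments:
  1–50 → 50 bp
  51–64 → 14 bp
  65–104 → 40 bp
  105–113 → 9 bp
  114–122 → 9 bp
  123–177 → 55 bp
Sorted largest to smallest: 55, 50, 40, 14, 9, 9 bp.

55, 50, 40, 14, 9, 9 bp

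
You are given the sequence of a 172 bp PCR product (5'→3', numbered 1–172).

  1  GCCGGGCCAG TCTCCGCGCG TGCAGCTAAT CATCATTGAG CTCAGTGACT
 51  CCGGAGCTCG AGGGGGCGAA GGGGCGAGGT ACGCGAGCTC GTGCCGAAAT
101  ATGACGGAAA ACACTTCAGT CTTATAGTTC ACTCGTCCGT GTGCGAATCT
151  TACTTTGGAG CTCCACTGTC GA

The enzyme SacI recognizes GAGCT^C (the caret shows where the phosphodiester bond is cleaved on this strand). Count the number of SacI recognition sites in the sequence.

4

GAGCTC occurs starting at positions 38, 54, 85, 158.
SacI cuts at 4 sites.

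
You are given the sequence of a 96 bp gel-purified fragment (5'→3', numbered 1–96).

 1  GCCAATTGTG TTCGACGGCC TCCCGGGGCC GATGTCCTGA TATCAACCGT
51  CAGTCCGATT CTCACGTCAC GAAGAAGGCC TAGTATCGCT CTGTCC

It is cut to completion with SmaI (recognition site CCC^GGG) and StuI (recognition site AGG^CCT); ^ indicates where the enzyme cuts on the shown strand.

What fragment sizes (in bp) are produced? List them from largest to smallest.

The SmaI site (CCCGGG) starts at position 22.
SmaI cuts after base 3 of each site, so after position 24.
The StuI site (AGGCCT) starts at position 76.
StuI cuts after base 3 of each site, so after position 78.
Combined cut positions: 24, 78.
Linear molecule, 2 cuts → 3 fragments:
  1–24 → 24 bp
  25–78 → 54 bp
  79–96 → 18 bp
Sorted largest to smallest: 54, 24, 18 bp.

54, 24, 18 bp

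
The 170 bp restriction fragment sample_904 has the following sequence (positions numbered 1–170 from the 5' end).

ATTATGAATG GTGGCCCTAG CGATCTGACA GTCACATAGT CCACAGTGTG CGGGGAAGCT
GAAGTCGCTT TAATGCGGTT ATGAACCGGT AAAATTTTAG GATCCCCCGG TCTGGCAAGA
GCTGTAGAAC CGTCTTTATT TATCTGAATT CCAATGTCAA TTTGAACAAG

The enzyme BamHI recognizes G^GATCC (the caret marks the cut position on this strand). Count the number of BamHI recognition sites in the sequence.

GGATCC occurs starting at position 100.
BamHI cuts at 1 site.

1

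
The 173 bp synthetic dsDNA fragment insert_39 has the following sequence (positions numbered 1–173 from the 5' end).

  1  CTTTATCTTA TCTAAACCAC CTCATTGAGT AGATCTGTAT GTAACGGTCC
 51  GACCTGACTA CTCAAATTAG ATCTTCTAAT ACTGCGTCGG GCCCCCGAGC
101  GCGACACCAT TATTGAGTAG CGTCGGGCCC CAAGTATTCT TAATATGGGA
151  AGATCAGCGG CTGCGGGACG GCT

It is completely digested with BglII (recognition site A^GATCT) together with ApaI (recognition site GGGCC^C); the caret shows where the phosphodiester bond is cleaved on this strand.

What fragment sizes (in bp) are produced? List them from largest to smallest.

BglII sites (AGATCT) start at positions 31, 69.
BglII cuts after the first base of each site, so after positions 31, 69.
ApaI sites (GGGCCC) start at positions 89, 125.
ApaI cuts after base 5 of each site (before the last base), so after positions 93, 129.
Combined cut positions: 31, 69, 93, 129.
Linear molecule, 4 cuts → 5 fragments:
  1–31 → 31 bp
  32–69 → 38 bp
  70–93 → 24 bp
  94–129 → 36 bp
  130–173 → 44 bp
Sorted largest to smallest: 44, 38, 36, 31, 24 bp.

44, 38, 36, 31, 24 bp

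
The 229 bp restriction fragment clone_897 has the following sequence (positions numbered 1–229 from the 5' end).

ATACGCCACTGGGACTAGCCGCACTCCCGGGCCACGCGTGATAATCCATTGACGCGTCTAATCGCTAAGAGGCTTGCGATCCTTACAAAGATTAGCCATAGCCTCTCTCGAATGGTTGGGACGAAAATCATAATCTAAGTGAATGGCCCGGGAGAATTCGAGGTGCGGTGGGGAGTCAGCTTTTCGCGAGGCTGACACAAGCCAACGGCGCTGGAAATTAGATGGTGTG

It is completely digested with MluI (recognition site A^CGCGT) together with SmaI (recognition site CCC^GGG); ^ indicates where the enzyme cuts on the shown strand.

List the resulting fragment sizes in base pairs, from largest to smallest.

97, 80, 28, 18, 6 bp

MluI sites (ACGCGT) start at positions 34, 52.
MluI cuts after the first base of each site, so after positions 34, 52.
SmaI sites (CCCGGG) start at positions 26, 147.
SmaI cuts after base 3 of each site, so after positions 28, 149.
Combined cut positions: 28, 34, 52, 149.
Linear molecule, 4 cuts → 5 fragments:
  1–28 → 28 bp
  29–34 → 6 bp
  35–52 → 18 bp
  53–149 → 97 bp
  150–229 → 80 bp
Sorted largest to smallest: 97, 80, 28, 18, 6 bp.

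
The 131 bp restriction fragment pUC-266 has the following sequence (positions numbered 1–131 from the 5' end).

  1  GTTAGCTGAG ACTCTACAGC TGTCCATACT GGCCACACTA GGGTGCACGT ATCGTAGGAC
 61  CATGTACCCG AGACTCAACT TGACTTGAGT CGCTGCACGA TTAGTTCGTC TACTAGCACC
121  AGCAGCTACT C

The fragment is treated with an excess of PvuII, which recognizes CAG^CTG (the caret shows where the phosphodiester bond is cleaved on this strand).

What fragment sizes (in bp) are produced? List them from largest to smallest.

The PvuII site (CAGCTG) starts at position 17.
PvuII cuts after base 3 of each site, so after position 19.
Linear molecule, 1 cut → 2 fragments:
  1–19 → 19 bp
  20–131 → 112 bp
Sorted largest to smallest: 112, 19 bp.

112, 19 bp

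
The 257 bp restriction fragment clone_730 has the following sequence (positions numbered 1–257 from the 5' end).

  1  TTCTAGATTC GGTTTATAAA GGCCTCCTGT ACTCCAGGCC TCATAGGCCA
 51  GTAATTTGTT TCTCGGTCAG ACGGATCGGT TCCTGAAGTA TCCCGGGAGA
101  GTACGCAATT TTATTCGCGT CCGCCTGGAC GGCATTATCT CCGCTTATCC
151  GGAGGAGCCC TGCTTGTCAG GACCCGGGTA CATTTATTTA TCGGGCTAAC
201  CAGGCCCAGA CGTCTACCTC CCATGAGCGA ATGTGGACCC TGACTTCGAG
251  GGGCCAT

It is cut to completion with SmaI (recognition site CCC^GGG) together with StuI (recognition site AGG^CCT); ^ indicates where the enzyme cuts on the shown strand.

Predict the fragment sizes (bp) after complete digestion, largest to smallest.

SmaI sites (CCCGGG) start at positions 92, 173.
SmaI cuts after base 3 of each site, so after positions 94, 175.
StuI sites (AGGCCT) start at positions 20, 36.
StuI cuts after base 3 of each site, so after positions 22, 38.
Combined cut positions: 22, 38, 94, 175.
Linear molecule, 4 cuts → 5 fragments:
  1–22 → 22 bp
  23–38 → 16 bp
  39–94 → 56 bp
  95–175 → 81 bp
  176–257 → 82 bp
Sorted largest to smallest: 82, 81, 56, 22, 16 bp.

82, 81, 56, 22, 16 bp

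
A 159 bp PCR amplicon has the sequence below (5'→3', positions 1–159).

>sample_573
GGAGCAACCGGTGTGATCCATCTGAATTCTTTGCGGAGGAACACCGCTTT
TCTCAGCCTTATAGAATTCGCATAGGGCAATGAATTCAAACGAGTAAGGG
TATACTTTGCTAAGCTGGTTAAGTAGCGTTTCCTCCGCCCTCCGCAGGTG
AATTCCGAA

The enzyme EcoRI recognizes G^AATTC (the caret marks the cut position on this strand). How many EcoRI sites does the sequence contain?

4

GAATTC occurs starting at positions 24, 64, 82, 150.
EcoRI cuts at 4 sites.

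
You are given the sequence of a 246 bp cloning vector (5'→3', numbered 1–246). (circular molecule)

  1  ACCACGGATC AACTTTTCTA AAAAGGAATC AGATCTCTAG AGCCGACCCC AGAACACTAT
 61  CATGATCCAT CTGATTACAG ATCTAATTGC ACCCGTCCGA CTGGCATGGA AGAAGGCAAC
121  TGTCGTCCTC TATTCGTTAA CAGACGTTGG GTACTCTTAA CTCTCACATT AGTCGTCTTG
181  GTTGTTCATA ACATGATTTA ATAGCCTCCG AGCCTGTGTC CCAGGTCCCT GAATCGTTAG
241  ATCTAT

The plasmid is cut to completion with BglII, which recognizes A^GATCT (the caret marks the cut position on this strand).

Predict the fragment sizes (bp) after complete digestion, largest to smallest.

160, 48, 38 bp

BglII sites (AGATCT) start at positions 31, 79, 239.
BglII cuts after the first base of each site, so after positions 31, 79, 239.
Circular molecule, 3 cuts → 3 fragments:
  32–79 → 48 bp
  80–239 → 160 bp
  240–246 then 1–31 → 7 + 31 = 38 bp
Sorted largest to smallest: 160, 48, 38 bp.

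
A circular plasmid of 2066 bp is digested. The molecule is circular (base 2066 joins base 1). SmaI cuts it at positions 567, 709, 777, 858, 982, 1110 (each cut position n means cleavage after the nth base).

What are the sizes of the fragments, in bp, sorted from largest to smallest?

Circular molecule, 6 cuts → 6 fragments:
  709 − 567 = 142 bp
  777 − 709 = 68 bp
  858 − 777 = 81 bp
  982 − 858 = 124 bp
  1110 − 982 = 128 bp
  wrap: 2066 − 1110 + 567 = 1523 bp
Sorted largest to smallest: 1523, 142, 128, 124, 81, 68 bp.

1523, 142, 128, 124, 81, 68 bp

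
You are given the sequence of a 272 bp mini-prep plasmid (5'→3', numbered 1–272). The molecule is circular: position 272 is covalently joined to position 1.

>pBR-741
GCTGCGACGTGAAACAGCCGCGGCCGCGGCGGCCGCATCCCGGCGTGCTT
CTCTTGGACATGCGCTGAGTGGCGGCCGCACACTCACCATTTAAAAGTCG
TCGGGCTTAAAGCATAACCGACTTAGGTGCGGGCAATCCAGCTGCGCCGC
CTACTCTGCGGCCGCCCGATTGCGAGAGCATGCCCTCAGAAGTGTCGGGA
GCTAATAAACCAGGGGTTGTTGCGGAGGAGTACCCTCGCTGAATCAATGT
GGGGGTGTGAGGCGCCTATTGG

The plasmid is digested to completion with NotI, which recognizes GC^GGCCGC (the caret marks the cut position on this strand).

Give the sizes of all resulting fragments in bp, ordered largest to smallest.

NotI sites (GCGGCCGC) start at positions 20, 29, 72, 158.
NotI cuts after base 2 of each site, so after positions 21, 30, 73, 159.
Circular molecule, 4 cuts → 4 fragments:
  22–30 → 9 bp
  31–73 → 43 bp
  74–159 → 86 bp
  160–272 then 1–21 → 113 + 21 = 134 bp
Sorted largest to smallest: 134, 86, 43, 9 bp.

134, 86, 43, 9 bp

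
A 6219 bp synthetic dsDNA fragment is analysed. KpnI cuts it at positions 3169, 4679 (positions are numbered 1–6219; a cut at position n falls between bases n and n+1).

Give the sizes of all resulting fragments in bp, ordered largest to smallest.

Linear molecule, 2 cuts → 3 fragments:
  3169 − 0 = 3169 bp
  4679 − 3169 = 1510 bp
  6219 − 4679 = 1540 bp
Sorted largest to smallest: 3169, 1540, 1510 bp.

3169, 1540, 1510 bp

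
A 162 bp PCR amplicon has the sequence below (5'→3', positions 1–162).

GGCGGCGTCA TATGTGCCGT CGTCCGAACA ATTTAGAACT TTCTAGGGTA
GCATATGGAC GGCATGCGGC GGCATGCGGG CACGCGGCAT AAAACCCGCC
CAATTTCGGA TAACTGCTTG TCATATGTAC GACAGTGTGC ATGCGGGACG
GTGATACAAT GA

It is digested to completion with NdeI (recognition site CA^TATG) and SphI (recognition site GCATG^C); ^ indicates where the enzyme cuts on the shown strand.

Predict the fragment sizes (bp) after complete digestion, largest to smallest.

NdeI sites (CATATG) start at positions 9, 52, 122.
NdeI cuts after base 2 of each site, so after positions 10, 53, 123.
SphI sites (GCATGC) start at positions 62, 72, 139.
SphI cuts after base 5 of each site (before the last base), so after positions 66, 76, 143.
Combined cut positions: 10, 53, 66, 76, 123, 143.
Linear molecule, 6 cuts → 7 fragments:
  1–10 → 10 bp
  11–53 → 43 bp
  54–66 → 13 bp
  67–76 → 10 bp
  77–123 → 47 bp
  124–143 → 20 bp
  144–162 → 19 bp
Sorted largest to smallest: 47, 43, 20, 19, 13, 10, 10 bp.

47, 43, 20, 19, 13, 10, 10 bp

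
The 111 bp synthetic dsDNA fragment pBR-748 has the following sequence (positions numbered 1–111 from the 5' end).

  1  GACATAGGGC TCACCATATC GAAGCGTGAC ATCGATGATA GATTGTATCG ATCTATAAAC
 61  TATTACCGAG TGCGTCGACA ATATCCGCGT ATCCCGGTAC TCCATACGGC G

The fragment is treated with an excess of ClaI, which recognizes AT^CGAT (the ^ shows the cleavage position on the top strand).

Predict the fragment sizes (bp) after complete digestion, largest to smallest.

ClaI sites (ATCGAT) start at positions 31, 47.
ClaI cuts after base 2 of each site, so after positions 32, 48.
Linear molecule, 2 cuts → 3 fragments:
  1–32 → 32 bp
  33–48 → 16 bp
  49–111 → 63 bp
Sorted largest to smallest: 63, 32, 16 bp.

63, 32, 16 bp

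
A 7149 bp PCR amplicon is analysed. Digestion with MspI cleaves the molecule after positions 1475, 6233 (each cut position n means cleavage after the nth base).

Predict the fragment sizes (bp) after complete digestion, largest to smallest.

Linear molecule, 2 cuts → 3 fragments:
  1475 − 0 = 1475 bp
  6233 − 1475 = 4758 bp
  7149 − 6233 = 916 bp
Sorted largest to smallest: 4758, 1475, 916 bp.

4758, 1475, 916 bp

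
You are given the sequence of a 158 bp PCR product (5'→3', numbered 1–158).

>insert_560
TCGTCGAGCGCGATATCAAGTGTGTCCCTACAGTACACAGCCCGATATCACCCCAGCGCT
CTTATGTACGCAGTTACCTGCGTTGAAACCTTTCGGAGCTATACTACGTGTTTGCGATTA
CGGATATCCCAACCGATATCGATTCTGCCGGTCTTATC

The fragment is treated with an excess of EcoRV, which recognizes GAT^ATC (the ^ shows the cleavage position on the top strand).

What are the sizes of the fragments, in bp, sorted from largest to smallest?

EcoRV sites (GATATC) start at positions 12, 44, 123, 135.
EcoRV cuts after base 3 of each site, so after positions 14, 46, 125, 137.
Linear molecule, 4 cuts → 5 fragments:
  1–14 → 14 bp
  15–46 → 32 bp
  47–125 → 79 bp
  126–137 → 12 bp
  138–158 → 21 bp
Sorted largest to smallest: 79, 32, 21, 14, 12 bp.

79, 32, 21, 14, 12 bp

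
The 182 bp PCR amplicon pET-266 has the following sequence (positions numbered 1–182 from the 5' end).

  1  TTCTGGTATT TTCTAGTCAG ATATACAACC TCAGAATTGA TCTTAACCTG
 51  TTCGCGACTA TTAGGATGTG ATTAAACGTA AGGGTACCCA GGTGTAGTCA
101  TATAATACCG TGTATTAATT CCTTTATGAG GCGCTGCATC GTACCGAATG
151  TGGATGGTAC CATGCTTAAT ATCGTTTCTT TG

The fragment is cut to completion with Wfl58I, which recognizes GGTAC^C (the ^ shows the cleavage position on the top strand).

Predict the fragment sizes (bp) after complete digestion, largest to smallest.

87, 73, 22 bp

Wfl58I sites (GGTACC) start at positions 83, 156.
Wfl58I cuts after base 5 of each site (before the last base), so after positions 87, 160.
Linear molecule, 2 cuts → 3 fragments:
  1–87 → 87 bp
  88–160 → 73 bp
  161–182 → 22 bp
Sorted largest to smallest: 87, 73, 22 bp.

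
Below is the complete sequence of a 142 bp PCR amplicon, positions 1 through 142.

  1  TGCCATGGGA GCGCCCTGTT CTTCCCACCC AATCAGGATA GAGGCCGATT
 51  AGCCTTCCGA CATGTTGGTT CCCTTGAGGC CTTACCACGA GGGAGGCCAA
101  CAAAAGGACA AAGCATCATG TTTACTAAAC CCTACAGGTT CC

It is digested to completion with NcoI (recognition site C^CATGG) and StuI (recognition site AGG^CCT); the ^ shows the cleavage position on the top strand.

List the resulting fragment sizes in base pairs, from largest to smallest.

The NcoI site (CCATGG) starts at position 3.
NcoI cuts after the first base of each site, so after position 3.
The StuI site (AGGCCT) starts at position 77.
StuI cuts after base 3 of each site, so after position 79.
Combined cut positions: 3, 79.
Linear molecule, 2 cuts → 3 fragments:
  1–3 → 3 bp
  4–79 → 76 bp
  80–142 → 63 bp
Sorted largest to smallest: 76, 63, 3 bp.

76, 63, 3 bp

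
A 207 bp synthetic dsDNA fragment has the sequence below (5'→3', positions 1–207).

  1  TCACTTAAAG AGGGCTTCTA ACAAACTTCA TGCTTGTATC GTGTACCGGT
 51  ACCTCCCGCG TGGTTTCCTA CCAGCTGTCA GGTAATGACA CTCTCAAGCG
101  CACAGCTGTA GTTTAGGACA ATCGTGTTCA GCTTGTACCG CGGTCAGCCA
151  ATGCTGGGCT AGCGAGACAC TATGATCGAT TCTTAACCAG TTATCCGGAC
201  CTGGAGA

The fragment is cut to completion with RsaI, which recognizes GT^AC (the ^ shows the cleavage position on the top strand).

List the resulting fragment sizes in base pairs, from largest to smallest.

RsaI sites (GTAC) start at positions 43, 49, 135.
RsaI cuts after base 2 of each site, so after positions 44, 50, 136.
Linear molecule, 3 cuts → 4 fragments:
  1–44 → 44 bp
  45–50 → 6 bp
  51–136 → 86 bp
  137–207 → 71 bp
Sorted largest to smallest: 86, 71, 44, 6 bp.

86, 71, 44, 6 bp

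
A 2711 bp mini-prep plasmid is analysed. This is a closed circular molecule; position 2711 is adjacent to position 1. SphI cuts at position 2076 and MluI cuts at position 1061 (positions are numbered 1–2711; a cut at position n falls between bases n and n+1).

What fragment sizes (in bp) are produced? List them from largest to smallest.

1696, 1015 bp

Combined cut positions (sorted): 1061, 2076.
Circular molecule, 2 cuts → 2 fragments:
  2076 − 1061 = 1015 bp
  wrap: 2711 − 2076 + 1061 = 1696 bp
Sorted largest to smallest: 1696, 1015 bp.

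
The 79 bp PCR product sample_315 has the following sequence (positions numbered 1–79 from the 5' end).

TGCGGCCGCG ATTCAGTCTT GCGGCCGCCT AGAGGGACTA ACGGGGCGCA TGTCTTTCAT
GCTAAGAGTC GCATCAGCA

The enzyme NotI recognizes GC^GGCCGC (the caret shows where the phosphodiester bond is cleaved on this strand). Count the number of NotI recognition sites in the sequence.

2

GCGGCCGC occurs starting at positions 2, 21.
NotI cuts at 2 sites.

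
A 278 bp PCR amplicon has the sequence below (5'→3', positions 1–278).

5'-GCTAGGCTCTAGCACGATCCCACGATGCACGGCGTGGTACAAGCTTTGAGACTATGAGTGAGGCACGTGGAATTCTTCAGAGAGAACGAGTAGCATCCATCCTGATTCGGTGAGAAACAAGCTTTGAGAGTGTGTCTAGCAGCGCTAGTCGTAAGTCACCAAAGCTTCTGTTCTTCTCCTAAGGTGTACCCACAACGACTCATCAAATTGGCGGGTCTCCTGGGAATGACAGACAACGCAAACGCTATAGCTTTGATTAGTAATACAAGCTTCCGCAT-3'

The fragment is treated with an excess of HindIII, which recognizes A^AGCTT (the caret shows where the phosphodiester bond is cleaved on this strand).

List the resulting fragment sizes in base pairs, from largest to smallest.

105, 78, 43, 41, 11 bp

HindIII sites (AAGCTT) start at positions 41, 119, 162, 267.
HindIII cuts after the first base of each site, so after positions 41, 119, 162, 267.
Linear molecule, 4 cuts → 5 fragments:
  1–41 → 41 bp
  42–119 → 78 bp
  120–162 → 43 bp
  163–267 → 105 bp
  268–278 → 11 bp
Sorted largest to smallest: 105, 78, 43, 41, 11 bp.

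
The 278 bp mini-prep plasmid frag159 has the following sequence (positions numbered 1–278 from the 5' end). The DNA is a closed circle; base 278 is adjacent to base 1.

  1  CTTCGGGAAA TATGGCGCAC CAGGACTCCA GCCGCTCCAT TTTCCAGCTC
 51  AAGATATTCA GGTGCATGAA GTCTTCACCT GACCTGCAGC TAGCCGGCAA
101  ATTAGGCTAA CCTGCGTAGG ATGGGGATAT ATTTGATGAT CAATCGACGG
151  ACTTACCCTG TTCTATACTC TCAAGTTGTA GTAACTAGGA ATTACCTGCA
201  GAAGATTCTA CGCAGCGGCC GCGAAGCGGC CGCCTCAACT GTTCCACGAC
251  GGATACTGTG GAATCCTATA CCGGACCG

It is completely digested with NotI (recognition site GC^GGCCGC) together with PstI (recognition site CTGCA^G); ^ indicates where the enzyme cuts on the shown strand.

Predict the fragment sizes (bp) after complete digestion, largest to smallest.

NotI sites (GCGGCCGC) start at positions 215, 226.
NotI cuts after base 2 of each site, so after positions 216, 227.
PstI sites (CTGCAG) start at positions 84, 196.
PstI cuts after base 5 of each site (before the last base), so after positions 88, 200.
Combined cut positions: 88, 200, 216, 227.
Circular molecule, 4 cuts → 4 fragments:
  89–200 → 112 bp
  201–216 → 16 bp
  217–227 → 11 bp
  228–278 then 1–88 → 51 + 88 = 139 bp
Sorted largest to smallest: 139, 112, 16, 11 bp.

139, 112, 16, 11 bp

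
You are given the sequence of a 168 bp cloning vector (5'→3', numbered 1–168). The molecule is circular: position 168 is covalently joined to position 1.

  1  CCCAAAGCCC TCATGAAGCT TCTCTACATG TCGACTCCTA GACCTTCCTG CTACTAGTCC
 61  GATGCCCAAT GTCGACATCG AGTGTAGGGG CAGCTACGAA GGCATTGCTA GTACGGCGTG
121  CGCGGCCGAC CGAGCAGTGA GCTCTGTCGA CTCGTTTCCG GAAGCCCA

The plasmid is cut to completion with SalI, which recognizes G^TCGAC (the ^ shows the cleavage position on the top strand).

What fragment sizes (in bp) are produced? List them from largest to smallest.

75, 52, 41 bp

SalI sites (GTCGAC) start at positions 30, 71, 146.
SalI cuts after the first base of each site, so after positions 30, 71, 146.
Circular molecule, 3 cuts → 3 fragments:
  31–71 → 41 bp
  72–146 → 75 bp
  147–168 then 1–30 → 22 + 30 = 52 bp
Sorted largest to smallest: 75, 52, 41 bp.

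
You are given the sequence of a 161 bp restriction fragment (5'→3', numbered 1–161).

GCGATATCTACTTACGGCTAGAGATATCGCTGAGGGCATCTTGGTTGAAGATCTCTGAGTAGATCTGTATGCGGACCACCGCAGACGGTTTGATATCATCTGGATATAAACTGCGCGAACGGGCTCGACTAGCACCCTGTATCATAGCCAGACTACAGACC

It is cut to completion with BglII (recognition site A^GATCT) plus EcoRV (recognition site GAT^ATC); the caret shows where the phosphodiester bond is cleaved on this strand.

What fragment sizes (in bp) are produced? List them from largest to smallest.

BglII sites (AGATCT) start at positions 49, 61.
BglII cuts after the first base of each site, so after positions 49, 61.
EcoRV sites (GATATC) start at positions 3, 23, 92.
EcoRV cuts after base 3 of each site, so after positions 5, 25, 94.
Combined cut positions: 5, 25, 49, 61, 94.
Linear molecule, 5 cuts → 6 fragments:
  1–5 → 5 bp
  6–25 → 20 bp
  26–49 → 24 bp
  50–61 → 12 bp
  62–94 → 33 bp
  95–161 → 67 bp
Sorted largest to smallest: 67, 33, 24, 20, 12, 5 bp.

67, 33, 24, 20, 12, 5 bp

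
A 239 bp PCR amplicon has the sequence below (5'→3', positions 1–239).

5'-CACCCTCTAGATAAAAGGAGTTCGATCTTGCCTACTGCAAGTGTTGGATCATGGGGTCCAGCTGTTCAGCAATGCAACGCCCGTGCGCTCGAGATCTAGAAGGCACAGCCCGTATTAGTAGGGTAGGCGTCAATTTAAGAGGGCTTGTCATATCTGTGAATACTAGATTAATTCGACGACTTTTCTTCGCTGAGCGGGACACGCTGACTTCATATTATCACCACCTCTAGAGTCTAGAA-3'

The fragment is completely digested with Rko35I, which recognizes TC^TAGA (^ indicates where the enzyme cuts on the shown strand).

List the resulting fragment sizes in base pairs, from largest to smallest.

131, 89, 7, 7, 5 bp

Rko35I sites (TCTAGA) start at positions 6, 95, 226, 233.
Rko35I cuts after base 2 of each site, so after positions 7, 96, 227, 234.
Linear molecule, 4 cuts → 5 fragments:
  1–7 → 7 bp
  8–96 → 89 bp
  97–227 → 131 bp
  228–234 → 7 bp
  235–239 → 5 bp
Sorted largest to smallest: 131, 89, 7, 7, 5 bp.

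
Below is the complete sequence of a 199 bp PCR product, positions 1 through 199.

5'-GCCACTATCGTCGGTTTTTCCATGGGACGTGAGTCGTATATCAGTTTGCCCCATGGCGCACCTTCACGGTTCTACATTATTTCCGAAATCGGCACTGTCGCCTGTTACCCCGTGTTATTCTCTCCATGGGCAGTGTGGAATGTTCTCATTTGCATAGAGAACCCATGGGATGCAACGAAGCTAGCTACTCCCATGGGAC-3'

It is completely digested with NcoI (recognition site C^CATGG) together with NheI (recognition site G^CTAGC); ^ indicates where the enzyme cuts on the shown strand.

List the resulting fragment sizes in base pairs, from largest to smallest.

NcoI sites (CCATGG) start at positions 20, 51, 124, 163, 191.
NcoI cuts after the first base of each site, so after positions 20, 51, 124, 163, 191.
The NheI site (GCTAGC) starts at position 180.
NheI cuts after the first base of each site, so after position 180.
Combined cut positions: 20, 51, 124, 163, 180, 191.
Linear molecule, 6 cuts → 7 fragments:
  1–20 → 20 bp
  21–51 → 31 bp
  52–124 → 73 bp
  125–163 → 39 bp
  164–180 → 17 bp
  181–191 → 11 bp
  192–199 → 8 bp
Sorted largest to smallest: 73, 39, 31, 20, 17, 11, 8 bp.

73, 39, 31, 20, 17, 11, 8 bp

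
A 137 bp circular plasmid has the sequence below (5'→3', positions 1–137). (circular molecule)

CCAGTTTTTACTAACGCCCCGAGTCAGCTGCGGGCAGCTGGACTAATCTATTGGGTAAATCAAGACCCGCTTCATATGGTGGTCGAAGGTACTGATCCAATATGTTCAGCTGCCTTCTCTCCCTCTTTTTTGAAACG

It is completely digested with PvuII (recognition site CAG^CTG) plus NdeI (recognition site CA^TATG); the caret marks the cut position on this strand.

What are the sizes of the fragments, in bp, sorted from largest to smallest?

PvuII sites (CAGCTG) start at positions 25, 35, 107.
PvuII cuts after base 3 of each site, so after positions 27, 37, 109.
The NdeI site (CATATG) starts at position 73.
NdeI cuts after base 2 of each site, so after position 74.
Combined cut positions: 27, 37, 74, 109.
Circular molecule, 4 cuts → 4 fragments:
  28–37 → 10 bp
  38–74 → 37 bp
  75–109 → 35 bp
  110–137 then 1–27 → 28 + 27 = 55 bp
Sorted largest to smallest: 55, 37, 35, 10 bp.

55, 37, 35, 10 bp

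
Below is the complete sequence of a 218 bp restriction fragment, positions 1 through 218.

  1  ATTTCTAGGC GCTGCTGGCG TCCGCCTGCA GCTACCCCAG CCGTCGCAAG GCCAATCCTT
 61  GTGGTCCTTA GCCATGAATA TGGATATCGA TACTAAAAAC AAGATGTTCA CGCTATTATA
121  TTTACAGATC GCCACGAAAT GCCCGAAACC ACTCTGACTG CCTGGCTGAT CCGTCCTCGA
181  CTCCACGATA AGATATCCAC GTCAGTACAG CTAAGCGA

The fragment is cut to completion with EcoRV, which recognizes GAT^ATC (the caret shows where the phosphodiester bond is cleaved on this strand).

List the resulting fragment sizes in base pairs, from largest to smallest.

EcoRV sites (GATATC) start at positions 83, 192.
EcoRV cuts after base 3 of each site, so after positions 85, 194.
Linear molecule, 2 cuts → 3 fragments:
  1–85 → 85 bp
  86–194 → 109 bp
  195–218 → 24 bp
Sorted largest to smallest: 109, 85, 24 bp.

109, 85, 24 bp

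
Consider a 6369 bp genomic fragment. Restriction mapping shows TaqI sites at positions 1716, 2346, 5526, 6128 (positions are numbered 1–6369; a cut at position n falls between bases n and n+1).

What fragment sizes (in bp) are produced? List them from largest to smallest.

Linear molecule, 4 cuts → 5 fragments:
  1716 − 0 = 1716 bp
  2346 − 1716 = 630 bp
  5526 − 2346 = 3180 bp
  6128 − 5526 = 602 bp
  6369 − 6128 = 241 bp
Sorted largest to smallest: 3180, 1716, 630, 602, 241 bp.

3180, 1716, 630, 602, 241 bp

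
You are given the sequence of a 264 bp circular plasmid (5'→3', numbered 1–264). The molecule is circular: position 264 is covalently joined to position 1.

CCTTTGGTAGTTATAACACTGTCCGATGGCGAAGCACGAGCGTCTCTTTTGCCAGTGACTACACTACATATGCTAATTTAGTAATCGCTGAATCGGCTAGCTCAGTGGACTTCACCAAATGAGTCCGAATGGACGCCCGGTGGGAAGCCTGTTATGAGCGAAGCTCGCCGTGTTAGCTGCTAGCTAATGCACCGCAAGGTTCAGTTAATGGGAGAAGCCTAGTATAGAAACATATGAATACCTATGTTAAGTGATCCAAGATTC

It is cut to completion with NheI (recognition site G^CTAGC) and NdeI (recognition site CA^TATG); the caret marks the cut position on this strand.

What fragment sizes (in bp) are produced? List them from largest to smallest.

NheI sites (GCTAGC) start at positions 96, 179.
NheI cuts after the first base of each site, so after positions 96, 179.
NdeI sites (CATATG) start at positions 67, 231.
NdeI cuts after base 2 of each site, so after positions 68, 232.
Combined cut positions: 68, 96, 179, 232.
Circular molecule, 4 cuts → 4 fragments:
  69–96 → 28 bp
  97–179 → 83 bp
  180–232 → 53 bp
  233–264 then 1–68 → 32 + 68 = 100 bp
Sorted largest to smallest: 100, 83, 53, 28 bp.

100, 83, 53, 28 bp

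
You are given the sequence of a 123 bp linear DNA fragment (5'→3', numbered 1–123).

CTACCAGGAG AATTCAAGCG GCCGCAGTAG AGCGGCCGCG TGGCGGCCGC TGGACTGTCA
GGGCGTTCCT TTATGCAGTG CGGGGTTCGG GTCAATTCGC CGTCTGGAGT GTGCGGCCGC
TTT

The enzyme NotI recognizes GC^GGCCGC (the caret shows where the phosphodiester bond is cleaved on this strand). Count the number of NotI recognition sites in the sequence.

GCGGCCGC occurs starting at positions 18, 32, 43, 113.
NotI cuts at 4 sites.

4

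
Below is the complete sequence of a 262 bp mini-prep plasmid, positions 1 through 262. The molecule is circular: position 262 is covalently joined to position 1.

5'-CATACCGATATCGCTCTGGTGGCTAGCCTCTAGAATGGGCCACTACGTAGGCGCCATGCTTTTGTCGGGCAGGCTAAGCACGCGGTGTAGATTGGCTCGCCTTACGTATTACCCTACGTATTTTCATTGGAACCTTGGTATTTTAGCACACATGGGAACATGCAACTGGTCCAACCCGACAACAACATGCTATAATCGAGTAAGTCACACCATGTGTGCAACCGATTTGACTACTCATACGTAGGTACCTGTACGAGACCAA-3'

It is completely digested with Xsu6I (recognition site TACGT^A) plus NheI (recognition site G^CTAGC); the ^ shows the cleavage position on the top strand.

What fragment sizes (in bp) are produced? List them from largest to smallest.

Xsu6I sites (TACGTA) start at positions 44, 103, 115, 238.
Xsu6I cuts after base 5 of each site (before the last base), so after positions 48, 107, 119, 242.
The NheI site (GCTAGC) starts at position 22.
NheI cuts after the first base of each site, so after position 22.
Combined cut positions: 22, 48, 107, 119, 242.
Circular molecule, 5 cuts → 5 fragments:
  23–48 → 26 bp
  49–107 → 59 bp
  108–119 → 12 bp
  120–242 → 123 bp
  243–262 then 1–22 → 20 + 22 = 42 bp
Sorted largest to smallest: 123, 59, 42, 26, 12 bp.

123, 59, 42, 26, 12 bp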